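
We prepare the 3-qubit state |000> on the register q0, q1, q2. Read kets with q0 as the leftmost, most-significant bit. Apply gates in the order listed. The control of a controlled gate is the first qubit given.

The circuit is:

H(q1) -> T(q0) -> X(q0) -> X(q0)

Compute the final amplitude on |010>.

|010> carries amplitude sqrt(2)/2 in the final state. Key observation: steps 3-4 multiply out to the identity, so the circuit reduces to the remaining gates.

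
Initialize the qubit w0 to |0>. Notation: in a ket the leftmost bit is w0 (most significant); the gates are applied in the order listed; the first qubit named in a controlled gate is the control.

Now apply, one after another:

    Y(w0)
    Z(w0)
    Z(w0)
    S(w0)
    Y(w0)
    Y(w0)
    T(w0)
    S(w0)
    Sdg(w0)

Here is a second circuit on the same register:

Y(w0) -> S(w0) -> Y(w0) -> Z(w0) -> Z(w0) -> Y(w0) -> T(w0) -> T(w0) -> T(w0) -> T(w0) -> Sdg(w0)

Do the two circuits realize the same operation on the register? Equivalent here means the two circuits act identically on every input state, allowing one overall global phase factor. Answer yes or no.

No: there is an input state on which the two circuits produce genuinely different outputs (not merely differing by a phase).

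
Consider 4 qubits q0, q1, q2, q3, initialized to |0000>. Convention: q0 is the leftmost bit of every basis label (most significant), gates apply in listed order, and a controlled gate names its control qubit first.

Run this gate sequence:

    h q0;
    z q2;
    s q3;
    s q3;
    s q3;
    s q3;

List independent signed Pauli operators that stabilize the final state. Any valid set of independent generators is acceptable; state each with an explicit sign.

The final state is stabilized by the group generated by +XIII, +IZII, +IIZI, +IIIZ; other independent generating sets are equally valid. Key observation: gates 3-6 undo each other exactly, leaving only the rest of the circuit to track.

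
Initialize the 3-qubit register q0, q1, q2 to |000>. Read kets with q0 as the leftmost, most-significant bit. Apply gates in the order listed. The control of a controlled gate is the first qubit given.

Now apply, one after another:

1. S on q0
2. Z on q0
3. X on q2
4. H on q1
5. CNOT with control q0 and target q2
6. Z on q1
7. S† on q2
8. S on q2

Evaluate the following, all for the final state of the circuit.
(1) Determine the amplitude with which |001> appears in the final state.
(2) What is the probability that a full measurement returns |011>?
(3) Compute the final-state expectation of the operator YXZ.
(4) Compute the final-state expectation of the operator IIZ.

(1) |001> carries amplitude sqrt(2)/2 in the final state.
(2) A full measurement returns |011> with probability 1/2.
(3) The observable YXZ averages to 0.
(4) The expectation value of IIZ is -1.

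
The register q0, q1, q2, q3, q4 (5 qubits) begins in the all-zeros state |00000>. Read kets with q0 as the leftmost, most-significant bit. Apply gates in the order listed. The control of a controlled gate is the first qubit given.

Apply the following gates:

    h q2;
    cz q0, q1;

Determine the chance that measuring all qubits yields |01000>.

Outcome |01000> occurs with probability 0.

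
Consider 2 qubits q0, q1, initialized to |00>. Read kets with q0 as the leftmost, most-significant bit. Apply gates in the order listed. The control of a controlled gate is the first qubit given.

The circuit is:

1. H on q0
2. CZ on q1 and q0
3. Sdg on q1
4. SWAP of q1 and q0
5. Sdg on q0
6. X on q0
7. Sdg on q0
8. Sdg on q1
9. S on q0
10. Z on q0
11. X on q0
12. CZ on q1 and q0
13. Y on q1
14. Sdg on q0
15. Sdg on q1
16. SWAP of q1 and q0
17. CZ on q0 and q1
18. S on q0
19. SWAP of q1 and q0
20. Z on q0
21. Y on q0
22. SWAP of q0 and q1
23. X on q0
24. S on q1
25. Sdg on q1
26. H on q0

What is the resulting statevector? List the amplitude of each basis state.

The resulting statevector has amplitude 0 on |00>, 1/2 + I/2 on |01>, 0 on |10>, 1/2 - I/2 on |11>.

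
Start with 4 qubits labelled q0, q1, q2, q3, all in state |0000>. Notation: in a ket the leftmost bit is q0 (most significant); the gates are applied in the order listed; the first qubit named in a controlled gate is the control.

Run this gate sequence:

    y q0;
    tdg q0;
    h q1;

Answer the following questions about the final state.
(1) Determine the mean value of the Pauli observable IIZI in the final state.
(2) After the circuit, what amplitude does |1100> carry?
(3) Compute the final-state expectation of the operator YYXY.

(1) The expectation value of IIZI is 1.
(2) |1100> carries amplitude sqrt(2)*exp(I*pi/4)/2 in the final state.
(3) In the final state, YYXY has expectation 0.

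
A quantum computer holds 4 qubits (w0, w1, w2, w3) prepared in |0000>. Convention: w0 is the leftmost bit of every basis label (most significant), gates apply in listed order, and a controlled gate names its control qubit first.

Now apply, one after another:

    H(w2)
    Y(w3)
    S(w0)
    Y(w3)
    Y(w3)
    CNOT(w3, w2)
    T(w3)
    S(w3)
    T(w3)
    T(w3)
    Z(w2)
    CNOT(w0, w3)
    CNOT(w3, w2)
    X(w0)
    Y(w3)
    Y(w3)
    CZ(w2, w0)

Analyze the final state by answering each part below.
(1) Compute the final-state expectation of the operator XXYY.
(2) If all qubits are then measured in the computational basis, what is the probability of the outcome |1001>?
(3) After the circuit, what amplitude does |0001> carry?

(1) In the final state, XXYY has expectation 0.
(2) A full measurement returns |1001> with probability 1/2.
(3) |0001> carries amplitude 0 in the final state.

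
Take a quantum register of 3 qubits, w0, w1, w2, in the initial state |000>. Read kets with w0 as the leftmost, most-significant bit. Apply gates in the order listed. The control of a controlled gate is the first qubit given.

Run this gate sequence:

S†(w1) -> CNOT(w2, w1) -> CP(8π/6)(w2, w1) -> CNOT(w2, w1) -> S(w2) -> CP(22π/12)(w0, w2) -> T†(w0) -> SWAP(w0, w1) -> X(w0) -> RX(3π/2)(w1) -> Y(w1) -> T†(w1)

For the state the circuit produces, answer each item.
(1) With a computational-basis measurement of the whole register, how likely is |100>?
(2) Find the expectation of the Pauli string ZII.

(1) Outcome |100> occurs with probability 1/2.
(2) The expectation value of ZII is -1.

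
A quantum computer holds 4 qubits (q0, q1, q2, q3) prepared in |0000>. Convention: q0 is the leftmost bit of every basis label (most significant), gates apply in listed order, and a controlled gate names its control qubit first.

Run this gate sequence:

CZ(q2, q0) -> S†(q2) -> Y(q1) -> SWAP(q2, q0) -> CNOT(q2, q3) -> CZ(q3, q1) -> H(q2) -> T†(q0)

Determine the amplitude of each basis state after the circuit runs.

The resulting statevector has amplitude sqrt(2)*I/2 on |0100>, sqrt(2)*I/2 on |0110>, and 0 on every other basis state.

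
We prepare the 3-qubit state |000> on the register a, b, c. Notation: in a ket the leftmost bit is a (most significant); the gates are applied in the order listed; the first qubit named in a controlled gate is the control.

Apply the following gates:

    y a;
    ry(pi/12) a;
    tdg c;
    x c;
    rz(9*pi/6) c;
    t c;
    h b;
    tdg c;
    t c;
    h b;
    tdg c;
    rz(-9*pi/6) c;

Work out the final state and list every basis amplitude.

The resulting statevector has amplitude -I*sqrt(sqrt(2) + 2)/4 + I*sqrt(6 - 3*sqrt(2))/4 on |001>, I*sqrt(2 - sqrt(2))/4 + I*sqrt(3*sqrt(2) + 6)/4 on |101>, and 0 on every other basis state. Key observation: steps 5-12 multiply out to the identity, so the circuit reduces to the remaining gates.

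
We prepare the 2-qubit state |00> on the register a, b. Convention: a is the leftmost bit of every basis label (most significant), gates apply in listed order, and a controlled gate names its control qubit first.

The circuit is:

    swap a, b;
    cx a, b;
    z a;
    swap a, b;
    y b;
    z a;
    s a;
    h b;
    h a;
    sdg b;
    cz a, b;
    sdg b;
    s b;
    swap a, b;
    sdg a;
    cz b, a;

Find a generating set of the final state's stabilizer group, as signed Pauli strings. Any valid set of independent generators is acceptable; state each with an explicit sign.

The stabilizer group can be generated by +XI, +IX, among other valid generating sets.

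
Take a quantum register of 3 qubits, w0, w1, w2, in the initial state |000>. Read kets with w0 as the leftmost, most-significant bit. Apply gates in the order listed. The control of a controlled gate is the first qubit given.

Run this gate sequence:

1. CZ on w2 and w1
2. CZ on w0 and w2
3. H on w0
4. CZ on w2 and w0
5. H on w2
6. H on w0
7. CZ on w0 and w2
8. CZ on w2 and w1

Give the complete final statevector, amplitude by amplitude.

After the circuit, the state carries amplitude sqrt(2)/2 on |000>, sqrt(2)/2 on |001>, and 0 on every other basis state.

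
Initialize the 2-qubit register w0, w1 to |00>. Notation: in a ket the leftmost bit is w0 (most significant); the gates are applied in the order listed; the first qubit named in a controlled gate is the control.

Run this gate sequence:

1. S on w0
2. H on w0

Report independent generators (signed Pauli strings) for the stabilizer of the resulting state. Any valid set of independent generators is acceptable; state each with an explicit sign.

The final state is stabilized by the group generated by +XI, +IZ; other independent generating sets are equally valid.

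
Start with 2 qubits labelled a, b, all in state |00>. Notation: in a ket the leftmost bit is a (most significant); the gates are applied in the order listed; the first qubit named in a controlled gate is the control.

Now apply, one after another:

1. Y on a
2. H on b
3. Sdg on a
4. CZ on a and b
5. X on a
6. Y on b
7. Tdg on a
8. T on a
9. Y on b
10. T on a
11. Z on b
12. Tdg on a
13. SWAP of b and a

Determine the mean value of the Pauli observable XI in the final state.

In the final state, XI has expectation 1.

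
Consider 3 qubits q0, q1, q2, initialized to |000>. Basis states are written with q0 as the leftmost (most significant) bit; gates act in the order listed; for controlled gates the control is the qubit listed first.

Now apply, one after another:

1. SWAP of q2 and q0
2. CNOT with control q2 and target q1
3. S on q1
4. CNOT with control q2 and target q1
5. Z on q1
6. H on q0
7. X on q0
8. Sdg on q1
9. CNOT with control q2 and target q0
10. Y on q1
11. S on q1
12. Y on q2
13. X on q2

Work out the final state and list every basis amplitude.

After the circuit, the state carries amplitude -sqrt(2)*I/2 on |010>, -sqrt(2)*I/2 on |110>, and 0 on every other basis state.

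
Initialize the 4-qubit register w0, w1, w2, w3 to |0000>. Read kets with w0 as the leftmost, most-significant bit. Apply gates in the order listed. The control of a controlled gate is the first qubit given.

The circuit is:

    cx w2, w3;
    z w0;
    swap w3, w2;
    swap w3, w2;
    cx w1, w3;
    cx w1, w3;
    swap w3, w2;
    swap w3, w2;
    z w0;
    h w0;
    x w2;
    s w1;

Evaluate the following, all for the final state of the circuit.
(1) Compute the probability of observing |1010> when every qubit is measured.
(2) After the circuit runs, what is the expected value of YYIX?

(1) Outcome |1010> occurs with probability 1/2. Key observation: gates 2-9 undo each other exactly, leaving only the rest of the circuit to track.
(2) In the final state, YYIX has expectation 0.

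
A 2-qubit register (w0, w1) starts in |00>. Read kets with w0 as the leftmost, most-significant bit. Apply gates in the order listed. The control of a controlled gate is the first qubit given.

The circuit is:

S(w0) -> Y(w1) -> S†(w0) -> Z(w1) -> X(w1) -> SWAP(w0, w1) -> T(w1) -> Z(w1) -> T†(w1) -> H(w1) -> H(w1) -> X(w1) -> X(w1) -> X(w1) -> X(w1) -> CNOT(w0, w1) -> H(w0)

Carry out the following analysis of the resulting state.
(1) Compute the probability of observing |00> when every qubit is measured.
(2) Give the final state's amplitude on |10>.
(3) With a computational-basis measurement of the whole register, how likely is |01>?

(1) The probability of measuring |00> is 1/2. Key observation: steps 14-15 multiply out to the identity, so the circuit reduces to the remaining gates.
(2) The amplitude on |10> is -sqrt(2)*I/2.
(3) A full measurement returns |01> with probability 0.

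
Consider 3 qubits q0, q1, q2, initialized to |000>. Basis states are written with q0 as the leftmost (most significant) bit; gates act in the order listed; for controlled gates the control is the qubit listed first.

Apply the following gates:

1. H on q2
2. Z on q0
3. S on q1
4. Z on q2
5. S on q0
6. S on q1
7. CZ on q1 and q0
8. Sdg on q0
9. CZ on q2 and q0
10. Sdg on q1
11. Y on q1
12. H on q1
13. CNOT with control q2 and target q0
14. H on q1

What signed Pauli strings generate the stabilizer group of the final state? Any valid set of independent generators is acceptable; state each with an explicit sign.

The stabilizer group can be generated by -XIX, +ZIZ, -IZI, among other valid generating sets.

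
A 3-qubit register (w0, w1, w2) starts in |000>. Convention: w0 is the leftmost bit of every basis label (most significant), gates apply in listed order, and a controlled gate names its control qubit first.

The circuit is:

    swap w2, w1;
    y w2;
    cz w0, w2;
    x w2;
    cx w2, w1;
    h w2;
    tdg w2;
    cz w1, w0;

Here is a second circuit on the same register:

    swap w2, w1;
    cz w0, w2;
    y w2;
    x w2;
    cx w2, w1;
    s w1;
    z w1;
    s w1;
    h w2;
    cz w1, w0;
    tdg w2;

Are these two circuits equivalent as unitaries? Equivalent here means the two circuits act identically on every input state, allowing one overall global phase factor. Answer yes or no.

No, they are not equivalent — no single phase factor reconciles the two unitaries.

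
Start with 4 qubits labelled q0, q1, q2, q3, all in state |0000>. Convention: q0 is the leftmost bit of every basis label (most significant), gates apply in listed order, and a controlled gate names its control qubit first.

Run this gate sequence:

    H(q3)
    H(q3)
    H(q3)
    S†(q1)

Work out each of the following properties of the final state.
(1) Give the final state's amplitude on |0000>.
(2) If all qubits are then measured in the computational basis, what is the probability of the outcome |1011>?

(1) The amplitude on |0000> is sqrt(2)/2. Key observation: the block from step 1 through step 2 cancels to the identity and can be dropped.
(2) The probability of measuring |1011> is 0.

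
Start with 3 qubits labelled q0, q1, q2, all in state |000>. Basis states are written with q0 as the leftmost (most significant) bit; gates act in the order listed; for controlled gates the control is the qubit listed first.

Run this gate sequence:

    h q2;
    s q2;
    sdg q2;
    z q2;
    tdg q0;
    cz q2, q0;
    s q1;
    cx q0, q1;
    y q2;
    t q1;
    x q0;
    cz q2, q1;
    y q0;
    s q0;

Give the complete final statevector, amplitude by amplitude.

The final amplitudes are sqrt(2)/2 on |000>, sqrt(2)/2 on |001>, and 0 on every other basis state.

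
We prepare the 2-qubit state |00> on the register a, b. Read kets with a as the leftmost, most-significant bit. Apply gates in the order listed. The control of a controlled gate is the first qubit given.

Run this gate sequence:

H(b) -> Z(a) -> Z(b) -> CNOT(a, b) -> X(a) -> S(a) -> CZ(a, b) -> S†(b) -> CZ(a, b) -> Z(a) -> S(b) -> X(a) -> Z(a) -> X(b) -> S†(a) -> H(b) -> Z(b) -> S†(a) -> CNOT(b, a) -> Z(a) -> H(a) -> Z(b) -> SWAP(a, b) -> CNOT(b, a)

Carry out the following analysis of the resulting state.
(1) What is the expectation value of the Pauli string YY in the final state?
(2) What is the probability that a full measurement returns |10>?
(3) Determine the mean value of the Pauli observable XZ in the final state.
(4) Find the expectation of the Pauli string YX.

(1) The expectation value of YY is -1.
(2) A full measurement returns |10> with probability 1/2.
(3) The observable XZ averages to 0.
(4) In the final state, YX has expectation 0.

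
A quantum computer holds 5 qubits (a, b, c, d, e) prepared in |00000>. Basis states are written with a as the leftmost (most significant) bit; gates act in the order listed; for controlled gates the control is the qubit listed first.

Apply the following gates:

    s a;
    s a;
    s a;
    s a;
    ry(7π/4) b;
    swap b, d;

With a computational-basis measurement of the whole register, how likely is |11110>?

A full measurement returns |11110> with probability 0. Key observation: the block from step 1 through step 4 cancels to the identity and can be dropped.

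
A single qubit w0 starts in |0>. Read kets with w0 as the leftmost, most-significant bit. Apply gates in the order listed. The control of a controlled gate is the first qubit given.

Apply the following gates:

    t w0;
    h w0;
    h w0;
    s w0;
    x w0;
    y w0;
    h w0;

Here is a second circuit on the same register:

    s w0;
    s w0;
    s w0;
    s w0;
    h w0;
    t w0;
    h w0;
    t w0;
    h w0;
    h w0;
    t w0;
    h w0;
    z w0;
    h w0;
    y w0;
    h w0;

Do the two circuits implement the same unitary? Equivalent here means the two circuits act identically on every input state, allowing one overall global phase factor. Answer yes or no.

No — the two circuits implement different unitaries, even allowing a global phase.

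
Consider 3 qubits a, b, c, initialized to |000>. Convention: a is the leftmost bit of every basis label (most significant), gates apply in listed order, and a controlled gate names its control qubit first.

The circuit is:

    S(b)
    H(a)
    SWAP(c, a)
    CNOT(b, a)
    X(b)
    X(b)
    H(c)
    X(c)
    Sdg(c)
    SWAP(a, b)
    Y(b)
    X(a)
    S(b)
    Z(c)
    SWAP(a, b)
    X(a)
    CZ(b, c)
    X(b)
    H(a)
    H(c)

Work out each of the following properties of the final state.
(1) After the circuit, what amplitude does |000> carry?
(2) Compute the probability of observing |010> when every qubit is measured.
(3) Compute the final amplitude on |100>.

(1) |000> carries amplitude I/2 in the final state. Key observation: the block from step 5 through step 6 cancels to the identity and can be dropped.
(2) Outcome |010> occurs with probability 0.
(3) The amplitude on |100> is I/2.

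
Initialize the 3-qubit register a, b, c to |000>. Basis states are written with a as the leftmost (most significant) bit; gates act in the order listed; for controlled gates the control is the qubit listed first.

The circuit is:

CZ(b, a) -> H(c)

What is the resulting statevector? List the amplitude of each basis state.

The resulting statevector has amplitude sqrt(2)/2 on |000>, sqrt(2)/2 on |001>, and 0 on every other basis state.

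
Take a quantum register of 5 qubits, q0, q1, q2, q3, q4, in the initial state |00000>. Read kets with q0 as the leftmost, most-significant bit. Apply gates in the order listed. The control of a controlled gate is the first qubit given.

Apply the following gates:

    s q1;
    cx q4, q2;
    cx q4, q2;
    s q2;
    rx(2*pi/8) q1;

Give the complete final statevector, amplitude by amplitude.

The final amplitudes are sqrt(sqrt(2) + 2)/2 on |00000>, -I*sqrt(2 - sqrt(2))/2 on |01000>, and 0 on every other basis state. Key observation: steps 2-3 multiply out to the identity, so the circuit reduces to the remaining gates.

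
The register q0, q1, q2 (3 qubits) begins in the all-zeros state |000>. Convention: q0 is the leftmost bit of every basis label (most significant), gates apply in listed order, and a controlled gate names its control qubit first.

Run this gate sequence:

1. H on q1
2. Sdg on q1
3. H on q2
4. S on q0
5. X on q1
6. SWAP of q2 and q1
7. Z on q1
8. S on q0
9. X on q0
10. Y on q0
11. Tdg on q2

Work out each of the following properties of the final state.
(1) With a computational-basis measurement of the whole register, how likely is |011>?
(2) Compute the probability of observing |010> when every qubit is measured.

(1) Outcome |011> occurs with probability 1/4.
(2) Outcome |010> occurs with probability 1/4.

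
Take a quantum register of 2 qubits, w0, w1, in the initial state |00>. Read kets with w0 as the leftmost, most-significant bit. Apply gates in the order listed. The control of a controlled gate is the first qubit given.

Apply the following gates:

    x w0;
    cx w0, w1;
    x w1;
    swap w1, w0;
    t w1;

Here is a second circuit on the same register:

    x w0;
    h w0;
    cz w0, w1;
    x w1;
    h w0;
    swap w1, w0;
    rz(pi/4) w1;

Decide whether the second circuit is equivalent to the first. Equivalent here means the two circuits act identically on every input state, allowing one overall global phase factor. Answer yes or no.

No: there is an input state on which the two circuits produce genuinely different outputs (not merely differing by a phase).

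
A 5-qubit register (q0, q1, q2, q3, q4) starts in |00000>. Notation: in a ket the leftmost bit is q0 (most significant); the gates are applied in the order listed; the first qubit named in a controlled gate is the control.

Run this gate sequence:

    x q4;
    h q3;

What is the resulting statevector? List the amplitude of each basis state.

The resulting statevector has amplitude sqrt(2)/2 on |00001>, sqrt(2)/2 on |00011>, and 0 on every other basis state.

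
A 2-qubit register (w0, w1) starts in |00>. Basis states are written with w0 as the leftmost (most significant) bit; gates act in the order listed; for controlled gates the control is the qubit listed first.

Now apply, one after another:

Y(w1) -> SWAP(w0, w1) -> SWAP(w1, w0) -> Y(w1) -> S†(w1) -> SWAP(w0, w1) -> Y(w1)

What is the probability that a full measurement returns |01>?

The probability of measuring |01> is 1.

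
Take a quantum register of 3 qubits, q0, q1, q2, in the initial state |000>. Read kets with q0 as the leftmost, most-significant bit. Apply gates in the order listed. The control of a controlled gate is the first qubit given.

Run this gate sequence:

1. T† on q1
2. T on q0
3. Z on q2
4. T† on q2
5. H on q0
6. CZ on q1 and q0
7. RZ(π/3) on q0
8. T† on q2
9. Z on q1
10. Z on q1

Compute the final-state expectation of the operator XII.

The observable XII averages to 1/2.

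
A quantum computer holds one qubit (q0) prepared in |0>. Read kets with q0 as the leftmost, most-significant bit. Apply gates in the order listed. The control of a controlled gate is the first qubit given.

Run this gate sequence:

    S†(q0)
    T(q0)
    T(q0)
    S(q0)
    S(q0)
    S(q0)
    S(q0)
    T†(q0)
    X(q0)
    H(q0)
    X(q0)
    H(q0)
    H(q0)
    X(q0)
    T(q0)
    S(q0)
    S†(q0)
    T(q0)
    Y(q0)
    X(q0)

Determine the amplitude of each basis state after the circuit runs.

After the circuit, the state carries amplitude sqrt(2)*I/2 on |0>, -sqrt(2)/2 on |1>. Key observation: the block from step 4 through step 7 cancels to the identity and can be dropped.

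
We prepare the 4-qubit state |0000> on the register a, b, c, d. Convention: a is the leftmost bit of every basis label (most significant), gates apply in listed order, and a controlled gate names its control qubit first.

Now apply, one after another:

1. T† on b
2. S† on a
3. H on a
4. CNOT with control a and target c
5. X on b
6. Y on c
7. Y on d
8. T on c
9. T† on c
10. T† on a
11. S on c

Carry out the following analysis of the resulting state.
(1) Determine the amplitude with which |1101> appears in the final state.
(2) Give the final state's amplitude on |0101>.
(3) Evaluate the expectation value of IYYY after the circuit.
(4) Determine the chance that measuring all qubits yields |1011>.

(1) |1101> carries amplitude -sqrt(2)*exp(3*I*pi/4)/2 in the final state.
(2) The final state's coefficient on |0101> equals 0.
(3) The expectation value of IYYY is 0.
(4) The probability of measuring |1011> is 0.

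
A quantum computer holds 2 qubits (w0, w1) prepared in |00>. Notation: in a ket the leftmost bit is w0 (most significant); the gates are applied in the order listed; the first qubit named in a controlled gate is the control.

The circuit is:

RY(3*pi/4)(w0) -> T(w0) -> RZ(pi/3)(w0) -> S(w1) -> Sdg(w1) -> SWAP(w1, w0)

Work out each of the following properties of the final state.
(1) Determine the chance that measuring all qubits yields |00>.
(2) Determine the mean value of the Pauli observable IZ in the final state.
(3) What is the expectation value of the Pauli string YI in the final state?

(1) A full measurement returns |00> with probability 1/2 - sqrt(2)/4. Key observation: gates 4-5 undo each other exactly, leaving only the rest of the circuit to track.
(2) The expectation value of IZ is -sqrt(2)/2.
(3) The expectation value of YI is 0.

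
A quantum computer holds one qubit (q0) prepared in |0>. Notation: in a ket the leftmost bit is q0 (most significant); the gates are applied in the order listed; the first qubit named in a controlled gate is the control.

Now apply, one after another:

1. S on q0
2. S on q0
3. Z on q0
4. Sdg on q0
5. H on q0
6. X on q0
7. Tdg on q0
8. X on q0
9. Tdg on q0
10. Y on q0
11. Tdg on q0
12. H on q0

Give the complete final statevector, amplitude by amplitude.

After the circuit, the state carries amplitude 1/2 - exp(I*pi/4)/2 on |0>, -1/2 - exp(I*pi/4)/2 on |1>.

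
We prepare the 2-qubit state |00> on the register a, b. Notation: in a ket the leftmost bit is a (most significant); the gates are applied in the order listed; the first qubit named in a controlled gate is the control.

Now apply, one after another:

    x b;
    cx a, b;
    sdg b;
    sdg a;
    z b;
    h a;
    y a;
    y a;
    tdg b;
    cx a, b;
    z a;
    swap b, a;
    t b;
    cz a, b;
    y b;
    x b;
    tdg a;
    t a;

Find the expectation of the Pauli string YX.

In the final state, YX has expectation -sqrt(2)/2.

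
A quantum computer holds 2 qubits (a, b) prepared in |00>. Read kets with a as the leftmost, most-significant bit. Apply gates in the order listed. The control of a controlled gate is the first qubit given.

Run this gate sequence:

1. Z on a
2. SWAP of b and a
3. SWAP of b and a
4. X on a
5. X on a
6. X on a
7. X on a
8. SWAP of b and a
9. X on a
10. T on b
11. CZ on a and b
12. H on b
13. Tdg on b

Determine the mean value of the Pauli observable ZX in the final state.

In the final state, ZX has expectation -sqrt(2)/2. Key observation: the block from step 3 through step 8 cancels to the identity and can be dropped.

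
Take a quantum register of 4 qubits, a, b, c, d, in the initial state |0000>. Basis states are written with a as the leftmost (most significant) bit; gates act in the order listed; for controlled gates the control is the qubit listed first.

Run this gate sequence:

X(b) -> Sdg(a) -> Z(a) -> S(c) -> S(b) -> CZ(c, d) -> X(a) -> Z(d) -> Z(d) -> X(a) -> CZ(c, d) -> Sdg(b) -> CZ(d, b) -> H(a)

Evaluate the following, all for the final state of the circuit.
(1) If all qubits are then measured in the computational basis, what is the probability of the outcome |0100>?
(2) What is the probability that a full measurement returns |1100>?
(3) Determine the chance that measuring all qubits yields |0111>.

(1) A full measurement returns |0100> with probability 1/2. Key observation: steps 5-12 multiply out to the identity, so the circuit reduces to the remaining gates.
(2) Outcome |1100> occurs with probability 1/2.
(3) The probability of measuring |0111> is 0.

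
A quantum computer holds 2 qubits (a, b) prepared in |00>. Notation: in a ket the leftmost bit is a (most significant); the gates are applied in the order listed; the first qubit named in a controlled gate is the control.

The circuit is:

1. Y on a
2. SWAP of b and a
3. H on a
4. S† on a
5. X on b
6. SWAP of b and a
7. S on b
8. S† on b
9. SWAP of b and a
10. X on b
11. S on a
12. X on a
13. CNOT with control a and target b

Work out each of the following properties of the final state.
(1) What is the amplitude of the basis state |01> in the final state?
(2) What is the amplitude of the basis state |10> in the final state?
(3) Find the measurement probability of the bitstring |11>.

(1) The final state's coefficient on |01> equals sqrt(2)*I/2.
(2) The amplitude on |10> is sqrt(2)*I/2.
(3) The probability of measuring |11> is 0.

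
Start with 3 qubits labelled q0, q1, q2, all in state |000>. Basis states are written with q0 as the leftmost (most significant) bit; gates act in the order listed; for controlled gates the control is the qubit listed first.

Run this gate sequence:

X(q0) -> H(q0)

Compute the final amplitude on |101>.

The amplitude on |101> is 0.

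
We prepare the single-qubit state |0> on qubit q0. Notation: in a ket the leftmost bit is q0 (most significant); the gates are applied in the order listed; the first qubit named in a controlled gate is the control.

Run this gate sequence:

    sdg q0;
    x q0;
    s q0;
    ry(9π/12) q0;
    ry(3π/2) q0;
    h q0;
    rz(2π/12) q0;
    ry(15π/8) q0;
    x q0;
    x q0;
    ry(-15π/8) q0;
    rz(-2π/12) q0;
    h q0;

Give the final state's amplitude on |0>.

The amplitude on |0> is -sqrt(2)*I*sqrt(1/2 - sqrt(2)/4)*cos(pi/16)**2/2 - sqrt(2)*I*sqrt(1/2 - sqrt(2)/4)*sin(pi/16)**2/2 + sqrt(2)*I*sqrt(sqrt(2)/4 + 1/2)*sin(pi/16)**2/2 + sqrt(2)*I*sqrt(sqrt(2)/4 + 1/2)*cos(pi/16)**2/2. Key observation: gates 6-13 undo each other exactly, leaving only the rest of the circuit to track.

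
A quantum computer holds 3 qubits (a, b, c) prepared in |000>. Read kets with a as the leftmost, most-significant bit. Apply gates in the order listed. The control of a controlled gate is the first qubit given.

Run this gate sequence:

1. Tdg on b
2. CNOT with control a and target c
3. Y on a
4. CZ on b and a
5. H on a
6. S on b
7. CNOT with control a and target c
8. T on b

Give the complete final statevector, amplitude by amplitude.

The resulting statevector has amplitude sqrt(2)*I/2 on |000>, -sqrt(2)*I/2 on |101>, and 0 on every other basis state.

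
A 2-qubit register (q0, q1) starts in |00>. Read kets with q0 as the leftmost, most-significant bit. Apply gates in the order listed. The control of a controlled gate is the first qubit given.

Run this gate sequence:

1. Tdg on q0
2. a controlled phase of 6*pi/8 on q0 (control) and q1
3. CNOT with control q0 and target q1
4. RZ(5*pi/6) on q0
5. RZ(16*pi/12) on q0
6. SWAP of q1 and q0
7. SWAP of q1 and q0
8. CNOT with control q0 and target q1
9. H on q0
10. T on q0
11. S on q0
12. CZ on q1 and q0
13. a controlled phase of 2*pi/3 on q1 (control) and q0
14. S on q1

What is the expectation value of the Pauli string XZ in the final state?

The expectation value of XZ is -sqrt(2)/2. Key observation: gates 6-7 undo each other exactly, leaving only the rest of the circuit to track.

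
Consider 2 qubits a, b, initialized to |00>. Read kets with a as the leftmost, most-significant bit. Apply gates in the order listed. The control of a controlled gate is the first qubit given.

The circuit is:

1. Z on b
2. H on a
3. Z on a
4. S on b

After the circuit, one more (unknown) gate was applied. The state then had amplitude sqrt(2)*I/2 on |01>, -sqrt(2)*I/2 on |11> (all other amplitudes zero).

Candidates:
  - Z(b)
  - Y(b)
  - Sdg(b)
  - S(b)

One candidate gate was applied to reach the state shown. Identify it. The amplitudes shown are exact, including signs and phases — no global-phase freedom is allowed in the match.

The unique candidate consistent with the amplitudes is Y(b).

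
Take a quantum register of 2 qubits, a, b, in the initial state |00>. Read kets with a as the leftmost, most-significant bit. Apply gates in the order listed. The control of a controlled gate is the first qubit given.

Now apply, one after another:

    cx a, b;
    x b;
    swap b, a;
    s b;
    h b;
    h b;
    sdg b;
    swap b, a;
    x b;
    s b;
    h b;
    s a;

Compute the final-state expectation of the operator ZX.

The observable ZX averages to 1. Key observation: gates 2-9 undo each other exactly, leaving only the rest of the circuit to track.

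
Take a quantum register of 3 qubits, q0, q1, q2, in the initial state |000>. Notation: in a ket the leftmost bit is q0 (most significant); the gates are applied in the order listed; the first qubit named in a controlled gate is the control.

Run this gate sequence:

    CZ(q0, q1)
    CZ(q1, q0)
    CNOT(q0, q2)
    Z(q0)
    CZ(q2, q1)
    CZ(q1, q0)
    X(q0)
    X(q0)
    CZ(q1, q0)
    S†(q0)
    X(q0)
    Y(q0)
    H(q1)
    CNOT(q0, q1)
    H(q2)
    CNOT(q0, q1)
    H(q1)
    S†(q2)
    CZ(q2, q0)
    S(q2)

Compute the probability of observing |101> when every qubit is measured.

The probability of measuring |101> is 0. Key observation: the block from step 6 through step 9 cancels to the identity and can be dropped.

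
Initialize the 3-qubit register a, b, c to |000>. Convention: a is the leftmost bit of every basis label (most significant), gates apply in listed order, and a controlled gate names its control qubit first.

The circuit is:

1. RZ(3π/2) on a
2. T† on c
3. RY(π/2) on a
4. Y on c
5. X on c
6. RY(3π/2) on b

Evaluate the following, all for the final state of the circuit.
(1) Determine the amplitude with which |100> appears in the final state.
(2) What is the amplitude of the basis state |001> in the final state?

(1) The amplitude on |100> is exp(3*I*pi/4)/2.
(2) |001> carries amplitude 0 in the final state.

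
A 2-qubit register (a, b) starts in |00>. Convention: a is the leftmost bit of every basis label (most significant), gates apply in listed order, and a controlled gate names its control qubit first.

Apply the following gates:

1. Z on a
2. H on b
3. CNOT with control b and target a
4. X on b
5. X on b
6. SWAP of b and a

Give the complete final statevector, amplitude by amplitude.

The resulting statevector has amplitude sqrt(2)/2 on |00>, 0 on |01>, 0 on |10>, sqrt(2)/2 on |11>. Key observation: steps 4-5 multiply out to the identity, so the circuit reduces to the remaining gates.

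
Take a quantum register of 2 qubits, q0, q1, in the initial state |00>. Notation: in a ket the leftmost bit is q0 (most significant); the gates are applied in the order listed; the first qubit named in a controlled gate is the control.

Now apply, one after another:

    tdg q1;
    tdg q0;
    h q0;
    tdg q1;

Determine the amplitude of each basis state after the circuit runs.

After the circuit, the state carries amplitude sqrt(2)/2 on |00>, 0 on |01>, sqrt(2)/2 on |10>, 0 on |11>.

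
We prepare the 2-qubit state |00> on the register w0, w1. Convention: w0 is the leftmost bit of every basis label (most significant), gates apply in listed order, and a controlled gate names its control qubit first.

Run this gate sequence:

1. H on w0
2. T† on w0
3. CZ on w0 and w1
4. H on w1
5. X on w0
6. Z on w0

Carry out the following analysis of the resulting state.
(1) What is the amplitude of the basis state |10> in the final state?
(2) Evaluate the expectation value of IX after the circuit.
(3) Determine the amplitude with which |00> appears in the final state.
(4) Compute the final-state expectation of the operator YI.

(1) |10> carries amplitude -1/2 in the final state.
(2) The observable IX averages to 1.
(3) The final state's coefficient on |00> equals -exp(3*I*pi/4)/2.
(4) The observable YI averages to -sqrt(2)/2.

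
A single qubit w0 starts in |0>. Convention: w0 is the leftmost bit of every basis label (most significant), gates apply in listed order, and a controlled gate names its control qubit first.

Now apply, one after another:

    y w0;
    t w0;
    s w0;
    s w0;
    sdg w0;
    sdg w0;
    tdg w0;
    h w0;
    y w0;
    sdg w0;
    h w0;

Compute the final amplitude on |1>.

The final state's coefficient on |1> equals -1/2 - I/2. Key observation: the block from step 2 through step 7 cancels to the identity and can be dropped.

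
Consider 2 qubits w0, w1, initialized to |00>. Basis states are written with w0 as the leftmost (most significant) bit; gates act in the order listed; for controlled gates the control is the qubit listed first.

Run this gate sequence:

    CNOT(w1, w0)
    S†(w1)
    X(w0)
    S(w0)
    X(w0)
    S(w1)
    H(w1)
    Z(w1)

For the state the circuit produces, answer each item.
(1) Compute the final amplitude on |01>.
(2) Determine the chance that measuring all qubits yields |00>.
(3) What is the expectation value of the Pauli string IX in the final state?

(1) The final state's coefficient on |01> equals -sqrt(2)*I/2.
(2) A full measurement returns |00> with probability 1/2.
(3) In the final state, IX has expectation -1.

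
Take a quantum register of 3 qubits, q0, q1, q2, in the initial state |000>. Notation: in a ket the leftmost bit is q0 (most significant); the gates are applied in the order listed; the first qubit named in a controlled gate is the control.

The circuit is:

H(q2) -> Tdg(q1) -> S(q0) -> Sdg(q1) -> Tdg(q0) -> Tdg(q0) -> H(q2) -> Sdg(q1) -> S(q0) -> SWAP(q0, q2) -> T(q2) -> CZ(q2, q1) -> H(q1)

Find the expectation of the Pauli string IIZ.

The observable IIZ averages to 1.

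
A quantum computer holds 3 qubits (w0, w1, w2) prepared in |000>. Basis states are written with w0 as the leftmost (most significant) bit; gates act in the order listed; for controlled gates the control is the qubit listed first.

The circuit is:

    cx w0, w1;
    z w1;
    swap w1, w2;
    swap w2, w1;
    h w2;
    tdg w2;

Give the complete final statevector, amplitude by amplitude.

After the circuit, the state carries amplitude sqrt(2)/2 on |000>, -sqrt(2)*exp(3*I*pi/4)/2 on |001>, and 0 on every other basis state.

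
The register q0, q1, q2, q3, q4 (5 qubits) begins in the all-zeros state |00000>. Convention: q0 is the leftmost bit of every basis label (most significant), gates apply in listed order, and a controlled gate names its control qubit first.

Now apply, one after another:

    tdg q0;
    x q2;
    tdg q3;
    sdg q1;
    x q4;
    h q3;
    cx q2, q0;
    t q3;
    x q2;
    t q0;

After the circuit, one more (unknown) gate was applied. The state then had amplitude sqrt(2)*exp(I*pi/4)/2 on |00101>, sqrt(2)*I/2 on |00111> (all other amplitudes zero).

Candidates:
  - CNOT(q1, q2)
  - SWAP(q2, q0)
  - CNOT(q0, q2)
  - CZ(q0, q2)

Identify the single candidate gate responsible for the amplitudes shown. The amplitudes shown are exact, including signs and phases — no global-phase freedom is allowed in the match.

It was SWAP(q2, q0) that produced the state shown.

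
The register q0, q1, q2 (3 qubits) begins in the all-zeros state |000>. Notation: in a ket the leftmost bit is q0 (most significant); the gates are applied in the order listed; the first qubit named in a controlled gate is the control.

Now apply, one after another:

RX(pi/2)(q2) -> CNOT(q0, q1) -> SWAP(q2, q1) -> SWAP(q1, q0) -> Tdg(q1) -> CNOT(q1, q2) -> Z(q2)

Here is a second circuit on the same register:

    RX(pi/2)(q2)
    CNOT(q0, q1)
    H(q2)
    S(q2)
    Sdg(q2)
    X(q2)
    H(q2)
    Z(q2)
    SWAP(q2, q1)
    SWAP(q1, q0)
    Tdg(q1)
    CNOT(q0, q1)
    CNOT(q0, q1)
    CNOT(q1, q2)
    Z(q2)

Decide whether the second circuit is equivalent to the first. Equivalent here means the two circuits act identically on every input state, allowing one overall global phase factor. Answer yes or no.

Yes: on every input state the two circuits agree up to one overall phase factor.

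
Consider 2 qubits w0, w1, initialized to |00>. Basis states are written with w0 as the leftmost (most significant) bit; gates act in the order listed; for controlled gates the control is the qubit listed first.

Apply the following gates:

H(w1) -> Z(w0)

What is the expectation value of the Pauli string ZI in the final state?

In the final state, ZI has expectation 1.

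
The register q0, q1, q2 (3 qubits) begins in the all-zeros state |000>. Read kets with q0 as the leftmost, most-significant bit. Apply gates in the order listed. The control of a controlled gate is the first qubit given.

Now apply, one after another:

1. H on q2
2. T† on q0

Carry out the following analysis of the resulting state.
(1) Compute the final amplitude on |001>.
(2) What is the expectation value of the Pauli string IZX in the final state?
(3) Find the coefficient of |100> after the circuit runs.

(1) |001> carries amplitude sqrt(2)/2 in the final state.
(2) In the final state, IZX has expectation 1.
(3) The amplitude on |100> is 0.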